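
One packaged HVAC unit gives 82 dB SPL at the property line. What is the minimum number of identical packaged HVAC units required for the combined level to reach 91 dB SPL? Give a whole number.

Need L₁ + 10·log₁₀ N ≥ 91, i.e. log₁₀ N ≥ 0.90.
N ≥ 10^(9.0/10) = 7.943, so N = 8.

8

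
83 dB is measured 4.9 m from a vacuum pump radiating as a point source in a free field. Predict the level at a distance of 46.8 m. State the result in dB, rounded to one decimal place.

63.4 dB

Point-source attenuation: ΔL = 20·log₁₀(r₂/r₁) = 20·log₁₀(46.8/4.9) = 19.601 dB.
L₂ = 83 − 20·log₁₀(46.8/4.9) = 83 − 19.601 = 63.40 dB.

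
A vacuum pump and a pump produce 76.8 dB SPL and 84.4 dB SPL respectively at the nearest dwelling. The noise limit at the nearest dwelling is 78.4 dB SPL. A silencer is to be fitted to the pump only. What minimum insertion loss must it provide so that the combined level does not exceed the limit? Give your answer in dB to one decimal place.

Everything except the pump sums to 10^(76.8/10) = 4.786e+07 in linear terms, 76.80 dB SPL.
The limit corresponds to 10^(78.4/10) = 6.918e+07; subtracting the fixed part leaves 2.132e+07 for the pump, i.e. 73.29 dB SPL.
Required insertion loss = 84.4 − 73.29 = 11.11 dB.

11.1 dB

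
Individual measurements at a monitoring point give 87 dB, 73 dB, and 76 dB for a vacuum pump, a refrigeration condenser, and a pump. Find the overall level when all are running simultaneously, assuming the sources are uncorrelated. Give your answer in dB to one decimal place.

87.5 dB

Incoherent sources combine by intensity addition: L_total = 10·log₁₀(Σ 10^(L_i/10)).
Σ 10^(L/10) = 10^(87/10) + 10^(73/10) + 10^(76/10) = 5.610e+08.
L_total = 10·log₁₀(5.610e+08) = 87.49 dB.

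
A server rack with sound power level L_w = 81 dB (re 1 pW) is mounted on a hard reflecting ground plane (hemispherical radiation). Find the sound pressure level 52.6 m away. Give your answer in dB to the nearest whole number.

Free-field hemispherical radiation: L_p = L_w − 10·log₁₀(2π·r²), r = 52.6 m.
2π·r² = 1.738e+04 m², 10·log₁₀ of that is 42.402 dB.
L_p = 81 − 42.402 = 38.60 dB.

39 dB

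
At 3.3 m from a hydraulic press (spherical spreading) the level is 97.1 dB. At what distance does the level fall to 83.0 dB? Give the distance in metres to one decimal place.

For a point source L₁ − L₂ = 20·log₁₀(r₂/r₁), so r₂ = r₁·10^((L₁−L₂)/20).
r₂ = 3.3·10^((97.1−83.0)/20) = 3.3·10^(14.1/20) = 16.73 m.

16.7 m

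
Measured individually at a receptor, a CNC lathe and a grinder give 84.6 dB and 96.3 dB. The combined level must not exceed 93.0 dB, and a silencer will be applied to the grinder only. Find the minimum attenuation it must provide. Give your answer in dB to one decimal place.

Everything except the grinder sums to 10^(84.6/10) = 2.884e+08 in linear terms, 84.60 dB.
To meet 93.0 dB overall, the treated grinder may contribute at most 10^(93.0/10) − 2.884e+08 = 1.707e+09, i.e. 92.32 dB.
So the grinder must be reduced from 96.3 to 92.32 dB: IL = 3.98 dB.

4.0 dB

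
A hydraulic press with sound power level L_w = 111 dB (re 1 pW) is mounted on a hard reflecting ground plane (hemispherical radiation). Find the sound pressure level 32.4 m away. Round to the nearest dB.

73 dB

Free-field hemispherical radiation: L_p = L_w − 10·log₁₀(2π·r²), r = 32.4 m.
2π·r² = 6596 m², 10·log₁₀ of that is 38.193 dB.
L_p = 111 − 38.193 = 72.81 dB.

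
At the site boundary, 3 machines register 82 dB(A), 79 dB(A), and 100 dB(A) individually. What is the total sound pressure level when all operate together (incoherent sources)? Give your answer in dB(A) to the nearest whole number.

For uncorrelated sources the intensities add, so convert each level to linear form, sum, and take 10·log₁₀ of the total.
Σ 10^(L/10) = 10^(82/10) + 10^(79/10) + 10^(100/10) = 1.024e+10.
L_total = 10·log₁₀(1.024e+10) = 100.10 dB(A).

100 dB(A)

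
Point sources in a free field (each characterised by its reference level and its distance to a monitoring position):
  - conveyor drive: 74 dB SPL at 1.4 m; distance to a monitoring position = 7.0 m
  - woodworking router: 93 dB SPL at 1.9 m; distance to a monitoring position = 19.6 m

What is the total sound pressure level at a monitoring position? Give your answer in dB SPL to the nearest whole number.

Apply inverse-square spreading to bring every level to the receiver, then sum 10^(L/10).
conveyor drive: 74 − 20·log₁₀(7.0/1.4) = 74 − 13.98 = 60.02 dB SPL.
woodworking router: 93 − 20·log₁₀(19.6/1.9) = 93 − 20.27 = 72.73 dB SPL.
Σ 10^(L/10) = 1.975e+07 → L_total = 10·log₁₀(1.975e+07) = 72.96 dB SPL.

73 dB SPL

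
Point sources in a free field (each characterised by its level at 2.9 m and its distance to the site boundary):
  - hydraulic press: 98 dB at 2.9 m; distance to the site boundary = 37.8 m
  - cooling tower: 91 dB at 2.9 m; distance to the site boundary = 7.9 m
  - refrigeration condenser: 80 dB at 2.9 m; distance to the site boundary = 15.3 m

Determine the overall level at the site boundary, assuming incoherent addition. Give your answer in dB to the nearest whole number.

83 dB

Apply inverse-square spreading to bring every level to the receiver, then sum 10^(L/10).
hydraulic press: 98 − 20·log₁₀(37.8/2.9) = 98 − 22.30 = 75.70 dB.
cooling tower: 91 − 20·log₁₀(7.9/2.9) = 91 − 8.70 = 82.30 dB.
refrigeration condenser: 80 − 20·log₁₀(15.3/2.9) = 80 − 14.45 = 65.55 dB.
Σ 10^(L/10) = 2.104e+08 → L_total = 10·log₁₀(2.104e+08) = 83.23 dB.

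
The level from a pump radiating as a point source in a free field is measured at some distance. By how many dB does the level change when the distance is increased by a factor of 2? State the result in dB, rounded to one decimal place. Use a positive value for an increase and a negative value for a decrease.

A point source loses 6 dB per doubling of distance; generally ΔL = −20·log₁₀(r₂/r₁).
ΔL = −20·log₁₀(2) = -6.02 dB.

-6.0 dB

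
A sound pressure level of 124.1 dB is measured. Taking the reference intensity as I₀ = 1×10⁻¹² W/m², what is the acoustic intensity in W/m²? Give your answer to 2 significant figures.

I/I₀ = 10^(124.1/10) = 2.57e+12, so I = 2.57e+12 × 10⁻¹² W/m².

2.6 W/m²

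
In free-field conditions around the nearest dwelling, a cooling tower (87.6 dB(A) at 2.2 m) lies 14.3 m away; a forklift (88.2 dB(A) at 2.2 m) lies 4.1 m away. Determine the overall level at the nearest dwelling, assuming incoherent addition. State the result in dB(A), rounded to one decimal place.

Propagate each source to the receiver with L = L_ref − 20·log₁₀(r/r_ref), then add intensities.
cooling tower: 87.6 − 20·log₁₀(14.3/2.2) = 87.6 − 16.26 = 71.34 dB(A).
forklift: 88.2 − 20·log₁₀(4.1/2.2) = 88.2 − 5.41 = 82.79 dB(A).
Σ 10^(L/10) = 2.038e+08 → L_total = 10·log₁₀(2.038e+08) = 83.09 dB(A).

83.1 dB(A)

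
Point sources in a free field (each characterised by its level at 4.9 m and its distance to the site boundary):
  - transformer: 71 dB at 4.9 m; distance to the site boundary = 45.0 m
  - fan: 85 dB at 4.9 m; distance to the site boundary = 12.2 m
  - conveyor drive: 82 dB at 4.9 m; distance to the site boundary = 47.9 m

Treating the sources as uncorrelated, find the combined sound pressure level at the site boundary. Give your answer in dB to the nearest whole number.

First find each source's level at the receiver (point-source: −20·log₁₀(r/r_ref)), then combine on an intensity basis.
transformer: 71 − 20·log₁₀(45.0/4.9) = 71 − 19.26 = 51.74 dB.
fan: 85 − 20·log₁₀(12.2/4.9) = 85 − 7.92 = 77.08 dB.
conveyor drive: 82 − 20·log₁₀(47.9/4.9) = 82 − 19.80 = 62.20 dB.
Σ 10^(L/10) = 5.282e+07 → L_total = 10·log₁₀(5.282e+07) = 77.23 dB.

77 dB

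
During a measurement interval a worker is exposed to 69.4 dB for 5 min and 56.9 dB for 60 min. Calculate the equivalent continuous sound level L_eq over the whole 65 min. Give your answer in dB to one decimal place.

60.5 dB

Weight each interval's intensity by its duration and average over T = 65 min:
Σ tᵢ·10^(Lᵢ/10) = 5·10^(69.4/10) + 60·10^(56.9/10) = 7.293e+07.
L_eq = 10·log₁₀(7.293e+07/65) = 60.50 dB.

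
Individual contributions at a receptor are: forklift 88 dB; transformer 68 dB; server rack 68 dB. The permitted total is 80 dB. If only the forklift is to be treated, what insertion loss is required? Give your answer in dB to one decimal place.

Fixed contribution from the other sources: Σ 10^(L/10) = 10^(68/10) + 10^(68/10) = 1.262e+07 (71.01 dB).
To meet 80 dB overall, the treated forklift may contribute at most 10^(80/10) − 1.262e+07 = 8.738e+07, i.e. 79.41 dB.
Required insertion loss = 88 − 79.41 = 8.59 dB.

8.6 dB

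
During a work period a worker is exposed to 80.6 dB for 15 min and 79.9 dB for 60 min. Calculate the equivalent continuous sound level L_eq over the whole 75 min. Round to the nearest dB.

80 dB

Weight each interval's intensity by its duration and average over T = 75 min:
Σ tᵢ·10^(Lᵢ/10) = 15·10^(80.6/10) + 60·10^(79.9/10) = 7.586e+09.
L_eq = 10·log₁₀(7.586e+09/75) = 80.05 dB.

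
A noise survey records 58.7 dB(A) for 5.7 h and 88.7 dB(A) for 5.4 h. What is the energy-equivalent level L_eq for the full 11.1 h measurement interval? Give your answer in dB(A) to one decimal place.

85.6 dB(A)

The energy average is taken in the linear domain: L_eq = 10·log₁₀[(Σ tᵢ·10^(Lᵢ/10))/T], T = 11.1 h.
Σ tᵢ·10^(Lᵢ/10) = 5.7·10^(58.7/10) + 5.4·10^(88.7/10) = 4.007e+09.
L_eq = 10·log₁₀(4.007e+09/11.1) = 85.58 dB(A).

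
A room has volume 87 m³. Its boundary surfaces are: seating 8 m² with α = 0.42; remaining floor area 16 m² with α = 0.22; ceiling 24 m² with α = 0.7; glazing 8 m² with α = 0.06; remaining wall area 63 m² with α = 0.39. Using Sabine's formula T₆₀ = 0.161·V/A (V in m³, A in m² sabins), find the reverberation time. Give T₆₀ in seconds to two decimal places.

Summing Sᵢαᵢ: 8·0.42 + 16·0.22 + 24·0.7 + 8·0.06 + 63·0.39 = 48.73 m².
T₆₀ = 0.161·V/A = 0.161·87/48.73 = 0.287 s.

0.29 s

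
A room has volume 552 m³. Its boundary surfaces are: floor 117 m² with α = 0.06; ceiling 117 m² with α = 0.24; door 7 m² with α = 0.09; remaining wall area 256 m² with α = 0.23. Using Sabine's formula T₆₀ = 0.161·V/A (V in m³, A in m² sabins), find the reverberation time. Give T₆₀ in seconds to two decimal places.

0.94 s

A = Σ Sᵢαᵢ = 117·0.06 + 117·0.24 + 7·0.09 + 256·0.23 = 94.61 m².
T₆₀ = 0.161·V/A = 0.161·552/94.61 = 0.939 s.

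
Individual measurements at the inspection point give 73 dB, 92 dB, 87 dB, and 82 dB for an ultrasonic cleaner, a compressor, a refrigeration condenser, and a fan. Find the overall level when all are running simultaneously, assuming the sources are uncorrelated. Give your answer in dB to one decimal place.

Incoherent sources combine by intensity addition: L_total = 10·log₁₀(Σ 10^(L_i/10)).
Σ 10^(L/10) = 10^(73/10) + 10^(92/10) + 10^(87/10) + 10^(82/10) = 2.265e+09.
L_total = 10·log₁₀(2.265e+09) = 93.55 dB.

93.5 dB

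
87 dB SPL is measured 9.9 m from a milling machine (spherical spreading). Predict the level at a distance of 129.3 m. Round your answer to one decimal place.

Spherical spreading from a point source gives a 20·log₁₀(r₂/r₁) drop.
L₂ = 87 − 20·log₁₀(129.3/9.9) = 87 − 22.319 = 64.68 dB SPL.

64.7 dB SPL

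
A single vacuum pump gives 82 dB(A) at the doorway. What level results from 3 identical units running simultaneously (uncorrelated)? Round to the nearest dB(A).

87 dB(A)

With 3 equal, uncorrelated contributions the intensity is 3× that of one unit, giving a rise of 10·log₁₀ 3.
L_total = 82 + 10·log₁₀(3) = 82 + 4.771 = 86.77 dB(A).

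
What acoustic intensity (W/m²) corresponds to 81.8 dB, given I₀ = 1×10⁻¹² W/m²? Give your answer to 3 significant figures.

I/I₀ = 10^(81.8/10) = 1.514e+08, so I = 1.514e+08 × 10⁻¹² W/m².

0.000151 W/m²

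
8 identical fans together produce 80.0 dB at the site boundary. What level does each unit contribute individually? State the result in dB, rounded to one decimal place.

71.0 dB

Dividing the total intensity by 8 lowers the level by 10·log₁₀ 8 = 9.031 dB: L₁ = 80.0 − 9.031.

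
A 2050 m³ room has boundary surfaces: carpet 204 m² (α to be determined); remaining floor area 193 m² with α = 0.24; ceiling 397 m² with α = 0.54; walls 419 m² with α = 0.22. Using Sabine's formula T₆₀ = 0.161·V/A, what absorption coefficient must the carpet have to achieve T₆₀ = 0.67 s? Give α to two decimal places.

A = 0.161·V/T₆₀ = 0.161·2050/0.67 = 492.61 m² sabins.
Absorption from the other surfaces = 193·0.24 + 397·0.54 + 419·0.22 = 352.88 m², so the carpet must supply 139.73 m² over 204 m².
α = 139.73/204 = 0.685.

0.68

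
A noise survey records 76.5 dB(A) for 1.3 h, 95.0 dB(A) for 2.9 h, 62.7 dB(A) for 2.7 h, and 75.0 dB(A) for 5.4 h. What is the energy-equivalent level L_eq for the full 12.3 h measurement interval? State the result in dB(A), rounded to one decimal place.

L_eq = 10·log₁₀[(1/T)·Σ tᵢ·10^(Lᵢ/10)] with T = 12.3 h.
Σ tᵢ·10^(Lᵢ/10) = 1.3·10^(76.5/10) + 2.9·10^(95.0/10) + 2.7·10^(62.7/10) + 5.4·10^(75.0/10) = 9.404e+09.
L_eq = 10·log₁₀(9.404e+09/12.3) = 88.83 dB(A).

88.8 dB(A)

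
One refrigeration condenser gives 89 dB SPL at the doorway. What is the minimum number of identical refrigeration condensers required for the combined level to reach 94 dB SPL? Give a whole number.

Need L₁ + 10·log₁₀ N ≥ 94, i.e. log₁₀ N ≥ 0.50.
N ≥ 10^(5.0/10) = 3.162, so N = 4.

4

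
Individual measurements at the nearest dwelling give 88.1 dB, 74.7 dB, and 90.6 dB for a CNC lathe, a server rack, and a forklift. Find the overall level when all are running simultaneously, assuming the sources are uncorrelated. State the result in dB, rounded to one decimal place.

92.6 dB

Incoherent sources combine by intensity addition: L_total = 10·log₁₀(Σ 10^(L_i/10)).
Σ 10^(L/10) = 10^(88.1/10) + 10^(74.7/10) + 10^(90.6/10) = 1.823e+09.
L_total = 10·log₁₀(1.823e+09) = 92.61 dB.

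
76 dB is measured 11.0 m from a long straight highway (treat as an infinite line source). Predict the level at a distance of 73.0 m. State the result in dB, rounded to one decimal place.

67.8 dB

Line-source attenuation: ΔL = 10·log₁₀(r₂/r₁) = 10·log₁₀(73.0/11.0) = 8.219 dB.
L₂ = 76 − 10·log₁₀(73.0/11.0) = 76 − 8.219 = 67.78 dB.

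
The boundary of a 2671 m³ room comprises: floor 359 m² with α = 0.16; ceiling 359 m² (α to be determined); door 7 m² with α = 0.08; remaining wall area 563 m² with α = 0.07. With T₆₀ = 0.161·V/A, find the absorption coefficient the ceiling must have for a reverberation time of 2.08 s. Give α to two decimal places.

From T₆₀ = 0.161·V/A, the target T₆₀ = 2.08 s needs A = 0.161·2671/2.08 = 206.75 m².
Absorption from the other surfaces = 359·0.16 + 7·0.08 + 563·0.07 = 97.41 m², so the ceiling must supply 109.34 m² over 359 m².
α = 109.34/359 = 0.305.

0.30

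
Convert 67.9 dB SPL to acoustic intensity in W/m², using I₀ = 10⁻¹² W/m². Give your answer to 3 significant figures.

6.17e-06 W/m²

L = 10·log₁₀(I/I₀) ⇒ I = I₀·10^(L/10) = 10⁻¹² × 10^6.79.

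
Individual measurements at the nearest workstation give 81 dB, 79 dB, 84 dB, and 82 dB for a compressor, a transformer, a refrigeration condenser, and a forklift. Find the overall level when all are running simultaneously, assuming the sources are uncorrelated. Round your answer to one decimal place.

Incoherent sources combine by intensity addition: L_total = 10·log₁₀(Σ 10^(L_i/10)).
Σ 10^(L/10) = 10^(81/10) + 10^(79/10) + 10^(84/10) + 10^(82/10) = 6.150e+08.
L_total = 10·log₁₀(6.150e+08) = 87.89 dB.

87.9 dB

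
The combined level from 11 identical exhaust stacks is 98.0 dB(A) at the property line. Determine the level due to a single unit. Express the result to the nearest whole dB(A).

88 dB(A)

11 equal contributions raise the level by 10·log₁₀ 11 = 10.414 dB, so each unit alone gives 98.0 − 10.414.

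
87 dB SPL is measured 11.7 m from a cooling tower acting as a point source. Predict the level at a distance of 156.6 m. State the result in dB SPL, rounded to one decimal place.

64.5 dB SPL

Point-source attenuation: ΔL = 20·log₁₀(r₂/r₁) = 20·log₁₀(156.6/11.7) = 22.532 dB.
L₂ = 87 − 20·log₁₀(156.6/11.7) = 87 − 22.532 = 64.47 dB SPL.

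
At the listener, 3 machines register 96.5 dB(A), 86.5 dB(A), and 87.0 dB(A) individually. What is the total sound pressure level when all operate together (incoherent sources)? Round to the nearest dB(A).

97 dB(A)

Incoherent sources combine by intensity addition: L_total = 10·log₁₀(Σ 10^(L_i/10)).
Σ 10^(L/10) = 10^(96.5/10) + 10^(86.5/10) + 10^(87.0/10) = 5.415e+09.
L_total = 10·log₁₀(5.415e+09) = 97.34 dB(A).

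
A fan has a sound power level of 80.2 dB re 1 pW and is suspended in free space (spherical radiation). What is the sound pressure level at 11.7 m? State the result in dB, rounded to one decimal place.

47.8 dB

L_p = L_w − 10·log₁₀(4π·r²) with r = 11.7 m.
4π·r² = 1720 m², 10·log₁₀ of that is 32.356 dB.
L_p = 80.2 − 32.356 = 47.84 dB.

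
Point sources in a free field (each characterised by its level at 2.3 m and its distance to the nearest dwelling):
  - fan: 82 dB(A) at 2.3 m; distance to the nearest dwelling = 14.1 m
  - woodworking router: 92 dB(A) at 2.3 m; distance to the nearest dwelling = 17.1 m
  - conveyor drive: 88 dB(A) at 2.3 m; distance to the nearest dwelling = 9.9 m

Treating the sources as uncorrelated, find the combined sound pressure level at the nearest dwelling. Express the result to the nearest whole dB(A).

78 dB(A)

First find each source's level at the receiver (point-source: −20·log₁₀(r/r_ref)), then combine on an intensity basis.
fan: 82 − 20·log₁₀(14.1/2.3) = 82 − 15.75 = 66.25 dB(A).
woodworking router: 92 − 20·log₁₀(17.1/2.3) = 92 − 17.43 = 74.57 dB(A).
conveyor drive: 88 − 20·log₁₀(9.9/2.3) = 88 − 12.68 = 75.32 dB(A).
Σ 10^(L/10) = 6.694e+07 → L_total = 10·log₁₀(6.694e+07) = 78.26 dB(A).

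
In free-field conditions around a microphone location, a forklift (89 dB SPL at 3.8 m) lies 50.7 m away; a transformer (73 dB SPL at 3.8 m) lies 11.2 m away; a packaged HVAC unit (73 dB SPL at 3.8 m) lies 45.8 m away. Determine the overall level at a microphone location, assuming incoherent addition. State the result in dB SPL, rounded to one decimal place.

Propagate each source to the receiver with L = L_ref − 20·log₁₀(r/r_ref), then add intensities.
forklift: 89 − 20·log₁₀(50.7/3.8) = 89 − 22.50 = 66.50 dB SPL.
transformer: 73 − 20·log₁₀(11.2/3.8) = 73 − 9.39 = 63.61 dB SPL.
packaged HVAC unit: 73 − 20·log₁₀(45.8/3.8) = 73 − 21.62 = 51.38 dB SPL.
Σ 10^(L/10) = 6.896e+06 → L_total = 10·log₁₀(6.896e+06) = 68.39 dB SPL.

68.4 dB SPL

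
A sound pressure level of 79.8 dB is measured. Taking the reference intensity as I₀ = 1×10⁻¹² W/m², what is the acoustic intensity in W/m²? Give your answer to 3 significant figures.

L = 10·log₁₀(I/I₀) ⇒ I = I₀·10^(L/10) = 10⁻¹² × 10^7.98.

9.55e-05 W/m²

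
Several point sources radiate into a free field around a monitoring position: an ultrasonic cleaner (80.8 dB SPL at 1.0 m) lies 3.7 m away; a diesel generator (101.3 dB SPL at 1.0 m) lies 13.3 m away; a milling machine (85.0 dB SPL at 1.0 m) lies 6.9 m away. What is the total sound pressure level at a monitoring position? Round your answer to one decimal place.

Propagate each source to the receiver with L = L_ref − 20·log₁₀(r/r_ref), then add intensities.
ultrasonic cleaner: 80.8 − 20·log₁₀(3.7/1.0) = 80.8 − 11.36 = 69.44 dB SPL.
diesel generator: 101.3 − 20·log₁₀(13.3/1.0) = 101.3 − 22.48 = 78.82 dB SPL.
milling machine: 85.0 − 20·log₁₀(6.9/1.0) = 85.0 − 16.78 = 68.22 dB SPL.
Σ 10^(L/10) = 9.168e+07 → L_total = 10·log₁₀(9.168e+07) = 79.62 dB SPL.

79.6 dB SPL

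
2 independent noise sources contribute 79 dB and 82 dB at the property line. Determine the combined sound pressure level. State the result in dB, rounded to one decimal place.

83.8 dB

Incoherent sources combine by intensity addition: L_total = 10·log₁₀(Σ 10^(L_i/10)).
Σ 10^(L/10) = 10^(79/10) + 10^(82/10) = 2.379e+08.
L_total = 10·log₁₀(2.379e+08) = 83.76 dB.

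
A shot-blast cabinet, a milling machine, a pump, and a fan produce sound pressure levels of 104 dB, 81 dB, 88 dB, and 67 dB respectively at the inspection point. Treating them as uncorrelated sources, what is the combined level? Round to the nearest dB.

For uncorrelated sources the intensities add, so convert each level to linear form, sum, and take 10·log₁₀ of the total.
Σ 10^(L/10) = 10^(104/10) + 10^(81/10) + 10^(88/10) + 10^(67/10) = 2.588e+10.
L_total = 10·log₁₀(2.588e+10) = 104.13 dB.

104 dB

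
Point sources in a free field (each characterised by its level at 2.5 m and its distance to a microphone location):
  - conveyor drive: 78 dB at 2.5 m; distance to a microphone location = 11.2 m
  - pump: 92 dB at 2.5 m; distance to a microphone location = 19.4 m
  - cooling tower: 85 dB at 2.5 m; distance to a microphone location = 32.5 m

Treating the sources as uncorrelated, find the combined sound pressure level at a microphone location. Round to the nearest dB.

75 dB

First find each source's level at the receiver (point-source: −20·log₁₀(r/r_ref)), then combine on an intensity basis.
conveyor drive: 78 − 20·log₁₀(11.2/2.5) = 78 − 13.03 = 64.97 dB.
pump: 92 − 20·log₁₀(19.4/2.5) = 92 − 17.80 = 74.20 dB.
cooling tower: 85 − 20·log₁₀(32.5/2.5) = 85 − 22.28 = 62.72 dB.
Σ 10^(L/10) = 3.133e+07 → L_total = 10·log₁₀(3.133e+07) = 74.96 dB.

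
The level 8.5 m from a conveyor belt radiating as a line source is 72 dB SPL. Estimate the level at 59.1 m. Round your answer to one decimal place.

63.6 dB SPL

For a line source, L₂ = L₁ − 10·log₁₀(r₂/r₁).
L₂ = 72 − 10·log₁₀(59.1/8.5) = 72 − 8.422 = 63.58 dB SPL.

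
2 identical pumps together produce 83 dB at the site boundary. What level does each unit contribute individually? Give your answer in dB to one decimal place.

80.0 dB

For N identical incoherent sources L_total = L₁ + 10·log₁₀ N, so L₁ = 83 − 10·log₁₀(2) = 83 − 3.010.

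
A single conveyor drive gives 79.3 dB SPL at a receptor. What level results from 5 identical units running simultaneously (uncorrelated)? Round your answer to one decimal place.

86.3 dB SPL

N identical incoherent sources raise the level by 10·log₁₀ N.
L_total = 79.3 + 10·log₁₀(5) = 79.3 + 6.990 = 86.29 dB SPL.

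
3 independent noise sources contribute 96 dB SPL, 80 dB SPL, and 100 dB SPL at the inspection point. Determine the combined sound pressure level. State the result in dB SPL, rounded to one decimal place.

For uncorrelated sources the intensities add, so convert each level to linear form, sum, and take 10·log₁₀ of the total.
Σ 10^(L/10) = 10^(96/10) + 10^(80/10) + 10^(100/10) = 1.408e+10.
L_total = 10·log₁₀(1.408e+10) = 101.49 dB SPL.

101.5 dB SPL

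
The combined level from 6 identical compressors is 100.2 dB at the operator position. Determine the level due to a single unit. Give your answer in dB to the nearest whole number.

92 dB

Dividing the total intensity by 6 lowers the level by 10·log₁₀ 6 = 7.782 dB: L₁ = 100.2 − 7.782.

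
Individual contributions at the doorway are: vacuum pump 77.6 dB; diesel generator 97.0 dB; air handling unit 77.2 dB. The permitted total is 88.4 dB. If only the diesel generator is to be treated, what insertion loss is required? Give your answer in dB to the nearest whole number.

9 dB

The untreated sources together contribute 10^(77.6/10) + 10^(77.2/10) = 1.100e+08, i.e. 80.41 dB.
To meet 88.4 dB overall, the treated diesel generator may contribute at most 10^(88.4/10) − 1.100e+08 = 5.818e+08, i.e. 87.65 dB.
So the diesel generator must be reduced from 97.0 to 87.65 dB: IL = 9.35 dB.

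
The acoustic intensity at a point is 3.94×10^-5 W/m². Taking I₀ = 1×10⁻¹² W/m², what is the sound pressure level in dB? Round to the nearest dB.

76 dB

Dividing by I₀ shifts the exponent by 12: I/I₀ = 3.94×10^7.
L = 10·(0.5955 + 7) = 75.95 dB.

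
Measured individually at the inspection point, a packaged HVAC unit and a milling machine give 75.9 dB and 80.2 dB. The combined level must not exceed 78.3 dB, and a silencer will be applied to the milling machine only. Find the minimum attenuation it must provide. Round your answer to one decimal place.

Fixed contribution from the other source: Σ 10^(L/10) = 10^(75.9/10) = 3.890e+07 (75.90 dB).
To meet 78.3 dB overall, the treated milling machine may contribute at most 10^(78.3/10) − 3.890e+07 = 2.870e+07, i.e. 74.58 dB.
Required insertion loss = 80.2 − 74.58 = 5.62 dB.

5.6 dB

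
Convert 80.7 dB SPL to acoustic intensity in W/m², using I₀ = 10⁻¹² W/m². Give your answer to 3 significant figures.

L = 10·log₁₀(I/I₀) ⇒ I = I₀·10^(L/10) = 10⁻¹² × 10^8.07.

0.000117 W/m²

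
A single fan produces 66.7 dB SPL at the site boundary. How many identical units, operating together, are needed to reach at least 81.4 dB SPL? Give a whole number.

The shortfall is 81.4 − 66.7 = 14.7 dB, and N units add 10·log₁₀ N, so need 10·log₁₀ N ≥ 14.7.
N ≥ 10^(14.7/10) = 29.512, so N = 30.

30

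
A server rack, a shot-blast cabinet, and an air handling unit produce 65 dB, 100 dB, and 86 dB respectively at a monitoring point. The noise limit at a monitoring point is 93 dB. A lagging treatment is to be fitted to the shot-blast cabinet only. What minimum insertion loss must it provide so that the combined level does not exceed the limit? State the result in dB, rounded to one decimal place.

8.0 dB

Fixed contribution from the other sources: Σ 10^(L/10) = 10^(65/10) + 10^(86/10) = 4.013e+08 (86.03 dB).
To meet 93 dB overall, the treated shot-blast cabinet may contribute at most 10^(93/10) − 4.013e+08 = 1.594e+09, i.e. 92.02 dB.
So the shot-blast cabinet must be reduced from 100 to 92.02 dB: IL = 7.98 dB.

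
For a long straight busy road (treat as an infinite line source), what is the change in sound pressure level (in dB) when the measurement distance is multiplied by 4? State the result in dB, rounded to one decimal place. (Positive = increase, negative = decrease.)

A line source loses 3 dB per doubling of distance; generally ΔL = −10·log₁₀(r₂/r₁).
ΔL = −10·log₁₀(4) = -6.02 dB.

-6.0 dB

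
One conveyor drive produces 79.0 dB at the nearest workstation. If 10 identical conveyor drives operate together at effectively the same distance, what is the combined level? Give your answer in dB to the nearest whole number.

89 dB

N identical incoherent sources raise the level by 10·log₁₀ N.
L_total = 79.0 + 10·log₁₀(10) = 79.0 + 10.000 = 89.00 dB.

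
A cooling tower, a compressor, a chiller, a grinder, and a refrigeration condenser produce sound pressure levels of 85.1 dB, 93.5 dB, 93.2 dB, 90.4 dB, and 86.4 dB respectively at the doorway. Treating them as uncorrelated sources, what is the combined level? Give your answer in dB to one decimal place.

97.9 dB

Incoherent sources combine by intensity addition: L_total = 10·log₁₀(Σ 10^(L_i/10)).
Σ 10^(L/10) = 10^(85.1/10) + 10^(93.5/10) + 10^(93.2/10) + 10^(90.4/10) + 10^(86.4/10) = 6.185e+09.
L_total = 10·log₁₀(6.185e+09) = 97.91 dB.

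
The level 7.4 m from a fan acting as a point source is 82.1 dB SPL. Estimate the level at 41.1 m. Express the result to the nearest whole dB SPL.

For a point source, L₂ = L₁ − 20·log₁₀(r₂/r₁).
L₂ = 82.1 − 20·log₁₀(41.1/7.4) = 82.1 − 14.892 = 67.21 dB SPL.

67 dB SPL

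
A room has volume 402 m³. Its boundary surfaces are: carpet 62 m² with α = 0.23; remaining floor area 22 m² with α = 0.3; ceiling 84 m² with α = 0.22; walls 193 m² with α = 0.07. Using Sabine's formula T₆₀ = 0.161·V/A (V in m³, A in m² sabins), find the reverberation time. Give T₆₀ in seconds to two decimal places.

1.22 s

Summing Sᵢαᵢ: 62·0.23 + 22·0.3 + 84·0.22 + 193·0.07 = 52.85 m².
T₆₀ = 0.161 × 402 / 52.85 = 1.225 s.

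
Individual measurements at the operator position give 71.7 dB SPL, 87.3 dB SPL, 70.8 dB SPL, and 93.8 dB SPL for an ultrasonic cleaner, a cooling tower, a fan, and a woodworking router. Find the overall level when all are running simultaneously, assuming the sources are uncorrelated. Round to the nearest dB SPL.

Incoherent sources combine by intensity addition: L_total = 10·log₁₀(Σ 10^(L_i/10)).
Σ 10^(L/10) = 10^(71.7/10) + 10^(87.3/10) + 10^(70.8/10) + 10^(93.8/10) = 2.963e+09.
L_total = 10·log₁₀(2.963e+09) = 94.72 dB SPL.

95 dB SPL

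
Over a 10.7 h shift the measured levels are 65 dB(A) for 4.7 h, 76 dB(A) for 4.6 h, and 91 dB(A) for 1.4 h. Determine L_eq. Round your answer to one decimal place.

Weight each interval's intensity by its duration and average over T = 10.7 h:
Σ tᵢ·10^(Lᵢ/10) = 4.7·10^(65/10) + 4.6·10^(76/10) + 1.4·10^(91/10) = 1.960e+09.
L_eq = 10·log₁₀(1.960e+09/10.7) = 82.63 dB(A).

82.6 dB(A)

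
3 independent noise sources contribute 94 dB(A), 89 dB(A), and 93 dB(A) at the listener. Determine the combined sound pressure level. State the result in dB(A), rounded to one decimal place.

For uncorrelated sources the intensities add, so convert each level to linear form, sum, and take 10·log₁₀ of the total.
Σ 10^(L/10) = 10^(94/10) + 10^(89/10) + 10^(93/10) = 5.301e+09.
L_total = 10·log₁₀(5.301e+09) = 97.24 dB(A).

97.2 dB(A)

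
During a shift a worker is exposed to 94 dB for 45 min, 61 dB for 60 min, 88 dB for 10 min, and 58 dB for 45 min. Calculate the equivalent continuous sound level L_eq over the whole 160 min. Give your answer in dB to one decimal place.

Weight each interval's intensity by its duration and average over T = 160 min:
Σ tᵢ·10^(Lᵢ/10) = 45·10^(94/10) + 60·10^(61/10) + 10·10^(88/10) + 45·10^(58/10) = 1.194e+11.
L_eq = 10·log₁₀(1.194e+11/160) = 88.73 dB.

88.7 dB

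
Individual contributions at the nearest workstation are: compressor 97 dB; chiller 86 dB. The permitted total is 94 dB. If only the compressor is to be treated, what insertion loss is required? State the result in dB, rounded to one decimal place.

The untreated sources together contribute 10^(86/10) = 3.981e+08, i.e. 86.00 dB.
To meet 94 dB overall, the treated compressor may contribute at most 10^(94/10) − 3.981e+08 = 2.114e+09, i.e. 93.25 dB.
So the compressor must be reduced from 97 to 93.25 dB: IL = 3.75 dB.

3.7 dB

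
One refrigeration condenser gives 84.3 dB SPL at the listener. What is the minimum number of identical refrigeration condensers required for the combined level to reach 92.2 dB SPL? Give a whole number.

7

Need L₁ + 10·log₁₀ N ≥ 92.2, i.e. log₁₀ N ≥ 0.79.
N ≥ 10^(7.9/10) = 6.166, so N = 7.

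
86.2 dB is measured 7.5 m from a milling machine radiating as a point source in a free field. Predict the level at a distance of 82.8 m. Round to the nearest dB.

65 dB

For a point source, L₂ = L₁ − 20·log₁₀(r₂/r₁).
L₂ = 86.2 − 20·log₁₀(82.8/7.5) = 86.2 − 20.859 = 65.34 dB.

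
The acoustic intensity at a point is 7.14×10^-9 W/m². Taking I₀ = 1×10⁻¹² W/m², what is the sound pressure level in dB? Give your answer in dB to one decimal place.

I/I₀ = 7.14×10^-9/10⁻¹² = 7.14×10^3, and L = 10·log₁₀(I/I₀).
L = 10·(0.8537 + 3) = 38.54 dB.

38.5 dB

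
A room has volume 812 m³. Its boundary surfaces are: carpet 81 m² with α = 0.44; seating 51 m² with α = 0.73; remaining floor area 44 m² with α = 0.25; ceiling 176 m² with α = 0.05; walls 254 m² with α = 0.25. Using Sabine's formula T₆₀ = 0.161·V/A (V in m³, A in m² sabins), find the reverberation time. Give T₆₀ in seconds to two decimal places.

Total absorption A = 81·0.44 + 51·0.73 + 44·0.25 + 176·0.05 + 254·0.25 = 156.17 m² sabins.
T₆₀ = 0.161 × 812 / 156.17 = 0.837 s.

0.84 s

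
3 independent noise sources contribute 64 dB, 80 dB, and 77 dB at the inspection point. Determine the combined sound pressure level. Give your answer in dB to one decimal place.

Incoherent sources combine by intensity addition: L_total = 10·log₁₀(Σ 10^(L_i/10)).
Σ 10^(L/10) = 10^(64/10) + 10^(80/10) + 10^(77/10) = 1.526e+08.
L_total = 10·log₁₀(1.526e+08) = 81.84 dB.

81.8 dB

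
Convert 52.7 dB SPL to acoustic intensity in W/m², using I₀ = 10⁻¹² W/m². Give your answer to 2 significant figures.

1.9e-07 W/m²

I = I₀·10^(L/10) = 10⁻¹² × 10^(52.7/10) = 10^(-6.730).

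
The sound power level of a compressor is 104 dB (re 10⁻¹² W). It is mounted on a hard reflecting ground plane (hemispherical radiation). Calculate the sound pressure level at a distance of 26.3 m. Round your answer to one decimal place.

Free-field hemispherical radiation: L_p = L_w − 10·log₁₀(2π·r²), r = 26.3 m.
2π·r² = 4346 m², 10·log₁₀ of that is 36.381 dB.
L_p = 104 − 36.381 = 67.62 dB.

67.6 dB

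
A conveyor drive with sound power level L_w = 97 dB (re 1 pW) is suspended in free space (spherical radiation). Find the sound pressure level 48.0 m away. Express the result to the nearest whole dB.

52 dB

Free-field spherical radiation: L_p = L_w − 10·log₁₀(4π·r²), r = 48.0 m.
4π·r² = 2.895e+04 m², 10·log₁₀ of that is 44.617 dB.
L_p = 97 − 44.617 = 52.38 dB.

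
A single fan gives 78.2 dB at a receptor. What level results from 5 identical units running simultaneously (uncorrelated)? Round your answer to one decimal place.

L_total = L₁ + 10·log₁₀ N for N identical incoherent sources.
L_total = 78.2 + 10·log₁₀(5) = 78.2 + 6.990 = 85.19 dB.

85.2 dB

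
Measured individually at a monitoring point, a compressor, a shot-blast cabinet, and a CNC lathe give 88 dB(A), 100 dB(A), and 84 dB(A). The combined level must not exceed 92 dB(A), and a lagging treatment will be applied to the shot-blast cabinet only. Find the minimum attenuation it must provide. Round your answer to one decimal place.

Everything except the shot-blast cabinet sums to 10^(88/10) + 10^(84/10) = 8.821e+08 in linear terms, 89.46 dB(A).
The limit corresponds to 10^(92/10) = 1.585e+09; subtracting the fixed part leaves 7.027e+08 for the shot-blast cabinet, i.e. 88.47 dB(A).
Required insertion loss = 100 − 88.47 = 11.53 dB.

11.5 dB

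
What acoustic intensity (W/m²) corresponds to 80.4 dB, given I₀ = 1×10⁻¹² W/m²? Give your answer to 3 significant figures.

0.000110 W/m²

I = I₀·10^(L/10) = 10⁻¹² × 10^(80.4/10) = 10^(-3.960).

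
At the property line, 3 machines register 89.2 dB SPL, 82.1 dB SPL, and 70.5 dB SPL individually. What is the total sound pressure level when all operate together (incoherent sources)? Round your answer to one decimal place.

90.0 dB SPL

Incoherent sources combine by intensity addition: L_total = 10·log₁₀(Σ 10^(L_i/10)).
Σ 10^(L/10) = 10^(89.2/10) + 10^(82.1/10) + 10^(70.5/10) = 1.005e+09.
L_total = 10·log₁₀(1.005e+09) = 90.02 dB SPL.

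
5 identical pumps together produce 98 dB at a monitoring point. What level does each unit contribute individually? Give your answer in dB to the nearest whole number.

5 equal contributions raise the level by 10·log₁₀ 5 = 6.990 dB, so each unit alone gives 98 − 6.990.

91 dB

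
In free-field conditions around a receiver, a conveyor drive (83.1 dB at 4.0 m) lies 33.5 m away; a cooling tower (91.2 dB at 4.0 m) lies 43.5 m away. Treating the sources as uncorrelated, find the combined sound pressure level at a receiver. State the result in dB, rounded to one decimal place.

Propagate each source to the receiver with L = L_ref − 20·log₁₀(r/r_ref), then add intensities.
conveyor drive: 83.1 − 20·log₁₀(33.5/4.0) = 83.1 − 18.46 = 64.64 dB.
cooling tower: 91.2 − 20·log₁₀(43.5/4.0) = 91.2 − 20.73 = 70.47 dB.
Σ 10^(L/10) = 1.406e+07 → L_total = 10·log₁₀(1.406e+07) = 71.48 dB.

71.5 dB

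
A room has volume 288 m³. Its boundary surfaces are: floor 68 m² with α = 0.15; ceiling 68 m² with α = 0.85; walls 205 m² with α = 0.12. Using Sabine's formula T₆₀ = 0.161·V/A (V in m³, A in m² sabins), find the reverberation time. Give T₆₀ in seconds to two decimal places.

Total absorption A = 68·0.15 + 68·0.85 + 205·0.12 = 92.60 m² sabins.
T₆₀ = 0.161·V/A = 0.161·288/92.60 = 0.501 s.

0.50 s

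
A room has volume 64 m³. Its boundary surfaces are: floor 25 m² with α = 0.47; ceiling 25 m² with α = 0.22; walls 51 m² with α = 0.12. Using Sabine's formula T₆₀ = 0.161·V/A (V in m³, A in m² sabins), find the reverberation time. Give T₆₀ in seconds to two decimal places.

0.44 s

Summing Sᵢαᵢ: 25·0.47 + 25·0.22 + 51·0.12 = 23.37 m².
T₆₀ = 0.161·V/A = 0.161·64/23.37 = 0.441 s.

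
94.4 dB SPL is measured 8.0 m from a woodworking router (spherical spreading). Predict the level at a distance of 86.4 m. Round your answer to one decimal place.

73.7 dB SPL

Point-source attenuation: ΔL = 20·log₁₀(r₂/r₁) = 20·log₁₀(86.4/8.0) = 20.668 dB.
L₂ = 94.4 − 20·log₁₀(86.4/8.0) = 94.4 − 20.668 = 73.73 dB SPL.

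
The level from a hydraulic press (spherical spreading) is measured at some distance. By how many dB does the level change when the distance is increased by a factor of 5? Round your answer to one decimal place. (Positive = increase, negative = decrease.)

-14.0 dB

Point-source spreading: ΔL = −20·log₁₀(r₂/r₁).
ΔL = −20·log₁₀(5) = -13.98 dB.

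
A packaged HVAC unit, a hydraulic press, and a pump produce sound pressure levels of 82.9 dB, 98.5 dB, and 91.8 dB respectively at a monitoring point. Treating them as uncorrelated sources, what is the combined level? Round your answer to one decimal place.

99.4 dB

Incoherent sources combine by intensity addition: L_total = 10·log₁₀(Σ 10^(L_i/10)).
Σ 10^(L/10) = 10^(82.9/10) + 10^(98.5/10) + 10^(91.8/10) = 8.788e+09.
L_total = 10·log₁₀(8.788e+09) = 99.44 dB.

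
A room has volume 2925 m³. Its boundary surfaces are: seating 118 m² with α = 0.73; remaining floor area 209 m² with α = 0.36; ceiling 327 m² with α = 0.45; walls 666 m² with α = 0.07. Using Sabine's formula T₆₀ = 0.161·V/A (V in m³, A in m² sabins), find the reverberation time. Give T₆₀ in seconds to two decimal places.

1.33 s

Summing Sᵢαᵢ: 118·0.73 + 209·0.36 + 327·0.45 + 666·0.07 = 355.15 m².
T₆₀ = 0.161·V/A = 0.161·2925/355.15 = 1.326 s.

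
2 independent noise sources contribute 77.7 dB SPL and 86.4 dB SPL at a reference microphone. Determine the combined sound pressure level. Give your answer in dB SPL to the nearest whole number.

For uncorrelated sources the intensities add, so convert each level to linear form, sum, and take 10·log₁₀ of the total.
Σ 10^(L/10) = 10^(77.7/10) + 10^(86.4/10) = 4.954e+08.
L_total = 10·log₁₀(4.954e+08) = 86.95 dB SPL.

87 dB SPL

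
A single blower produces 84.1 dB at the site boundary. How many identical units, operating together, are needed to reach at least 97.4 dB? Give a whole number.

The shortfall is 97.4 − 84.1 = 13.3 dB, and N units add 10·log₁₀ N, so need 10·log₁₀ N ≥ 13.3.
N ≥ 10^(13.3/10) = 21.380, so N = 22.

22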